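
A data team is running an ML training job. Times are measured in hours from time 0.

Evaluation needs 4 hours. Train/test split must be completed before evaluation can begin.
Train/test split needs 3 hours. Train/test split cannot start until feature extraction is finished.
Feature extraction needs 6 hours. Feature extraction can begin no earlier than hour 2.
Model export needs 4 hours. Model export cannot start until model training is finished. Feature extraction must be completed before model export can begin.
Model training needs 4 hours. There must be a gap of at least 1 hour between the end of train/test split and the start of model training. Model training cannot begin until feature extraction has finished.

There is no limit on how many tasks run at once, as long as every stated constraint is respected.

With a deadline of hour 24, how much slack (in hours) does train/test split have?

After its own release at hour 2, feature extraction can start at hour 2 and finishes at hour 8.
Train/test split cannot begin until feature extraction (finishes hour 8). It runs from hour 8 to 8 + 3 = hour 11.

Working backward from the deadline:
Model export must finish by hour 24; it takes 4 hours, so it must start by 24 − 4 = hour 20.
Model training has to be done before model export (must start by hour 20). That means finishing by hour 20, i.e. starting by 20 − 4 = hour 16.
Nothing follows evaluation; the deadline of hour 24 is its only limit. It must start by 24 − 4 = hour 20.
Train/test split has several dependents: model training (must start by hour 16, minus 1-hour gap → hour 15); evaluation (must start by hour 20). The earliest of those limits is hour 15, so train/test split must start by 15 − 3 = hour 12.
So train/test split can start as early as hour 8 and as late as hour 12, giving 12 − 8 = 4 hours of slack.

4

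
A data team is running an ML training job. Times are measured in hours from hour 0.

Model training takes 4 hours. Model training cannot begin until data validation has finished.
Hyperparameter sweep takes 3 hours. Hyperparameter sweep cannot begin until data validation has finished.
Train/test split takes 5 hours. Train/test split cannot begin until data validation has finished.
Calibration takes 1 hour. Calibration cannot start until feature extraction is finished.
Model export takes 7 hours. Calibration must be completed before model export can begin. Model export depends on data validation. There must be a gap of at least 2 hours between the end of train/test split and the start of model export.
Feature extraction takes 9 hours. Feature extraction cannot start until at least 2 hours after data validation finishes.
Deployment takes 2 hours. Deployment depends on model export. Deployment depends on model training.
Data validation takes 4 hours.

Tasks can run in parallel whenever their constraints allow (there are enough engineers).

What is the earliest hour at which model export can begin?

Data validation has no prerequisites, so it starts at hour 0 and finishes at hour 4.
Train/test split cannot begin until data validation (finishes hour 4). It runs from hour 4 to 4 + 5 = hour 9.
Feature extraction waits on data validation (finishes hour 4, plus 2-hour gap → hour 6), so it starts at hour 6 and finishes at 6 + 9 = hour 15.
Calibration waits on feature extraction (finishes hour 15), so it starts at hour 15 and finishes at 15 + 1 = hour 16.
Model export waits on calibration (finishes hour 16); data validation (finishes hour 4); train/test split (finishes hour 9, plus 2-hour gap → hour 11). The latest of these is hour 16, which is the earliest model export can start.

16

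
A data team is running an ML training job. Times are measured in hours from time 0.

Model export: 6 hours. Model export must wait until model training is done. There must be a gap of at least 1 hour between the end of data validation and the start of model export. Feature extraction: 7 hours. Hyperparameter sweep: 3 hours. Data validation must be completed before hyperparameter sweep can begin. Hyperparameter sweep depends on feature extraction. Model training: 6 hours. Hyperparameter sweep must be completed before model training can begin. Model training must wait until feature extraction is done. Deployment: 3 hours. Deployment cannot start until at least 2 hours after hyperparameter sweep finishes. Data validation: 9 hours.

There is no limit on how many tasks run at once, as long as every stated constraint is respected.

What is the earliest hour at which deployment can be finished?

17

Feature extraction can start immediately at hour 0; it finishes at hour 7.
Data validation has no prerequisites, so it starts at hour 0 and finishes at hour 9.
Hyperparameter sweep has to wait for data validation (finishes hour 9); feature extraction (finishes hour 7). The latest of these is hour 9, so hyperparameter sweep runs hour 9 to 9 + 3 = hour 12.
Deployment waits on hyperparameter sweep (finishes hour 12, plus 2-hour gap → hour 14), so it starts at hour 14 and finishes at 14 + 3 = hour 17.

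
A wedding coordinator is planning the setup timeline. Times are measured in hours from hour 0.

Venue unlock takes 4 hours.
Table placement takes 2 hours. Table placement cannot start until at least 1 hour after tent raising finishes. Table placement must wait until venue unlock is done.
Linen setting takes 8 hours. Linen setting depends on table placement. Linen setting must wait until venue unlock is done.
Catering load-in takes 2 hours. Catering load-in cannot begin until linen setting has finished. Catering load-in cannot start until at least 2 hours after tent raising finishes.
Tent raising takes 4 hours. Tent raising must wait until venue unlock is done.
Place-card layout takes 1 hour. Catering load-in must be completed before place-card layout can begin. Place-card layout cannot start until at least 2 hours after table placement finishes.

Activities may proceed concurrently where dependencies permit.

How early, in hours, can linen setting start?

11

Nothing blocks venue unlock, so it runs from hour 0 to hour 4.
Tent raising cannot begin until venue unlock (finishes hour 4). It runs from hour 4 to 4 + 4 = hour 8.
For table placement: tent raising (finishes hour 8, plus 1-hour gap → hour 9); venue unlock (finishes hour 4). Taking the maximum gives a start of hour 9, and it finishes at 9 + 2 = hour 11.
Linen setting waits on table placement (finishes hour 11); venue unlock (finishes hour 4). The latest of these is hour 11, which is the earliest linen setting can start.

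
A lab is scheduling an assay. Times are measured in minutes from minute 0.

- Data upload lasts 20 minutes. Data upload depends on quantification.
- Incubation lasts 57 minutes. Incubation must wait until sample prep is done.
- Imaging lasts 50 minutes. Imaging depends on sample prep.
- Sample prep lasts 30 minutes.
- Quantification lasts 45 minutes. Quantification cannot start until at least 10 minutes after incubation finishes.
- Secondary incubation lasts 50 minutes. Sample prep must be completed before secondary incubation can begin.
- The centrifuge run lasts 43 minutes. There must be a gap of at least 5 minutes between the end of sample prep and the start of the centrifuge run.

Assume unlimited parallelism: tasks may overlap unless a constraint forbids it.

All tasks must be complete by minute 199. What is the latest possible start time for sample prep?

To finish by minute 199, data upload (duration 20) must start no later than minute 179.
Quantification feeds into data upload (must start by minute 179); so quantification must finish by minute 179 and therefore start by minute 134.
Incubation must finish before quantification (must start by minute 134, minus 10-minute gap → minute 124). With a 57-minute duration, incubation must start by 124 − 57 = minute 67.
To finish by minute 199, the centrifuge run (duration 43) must start no later than minute 156.
Secondary incubation has no dependents, so it just needs to finish by minute 199. Starting by 199 − 50 = minute 149 achieves that.
Imaging has no dependents, so it just needs to finish by minute 199. Starting by 199 − 50 = minute 149 achieves that.
Sample prep must finish in time for incubation (must start by minute 67); the centrifuge run (must start by minute 156, minus 5-minute gap → minute 151); secondary incubation (must start by minute 149); imaging (must start by minute 149). The tightest is minute 67, so sample prep must start by 67 − 30 = minute 37.

37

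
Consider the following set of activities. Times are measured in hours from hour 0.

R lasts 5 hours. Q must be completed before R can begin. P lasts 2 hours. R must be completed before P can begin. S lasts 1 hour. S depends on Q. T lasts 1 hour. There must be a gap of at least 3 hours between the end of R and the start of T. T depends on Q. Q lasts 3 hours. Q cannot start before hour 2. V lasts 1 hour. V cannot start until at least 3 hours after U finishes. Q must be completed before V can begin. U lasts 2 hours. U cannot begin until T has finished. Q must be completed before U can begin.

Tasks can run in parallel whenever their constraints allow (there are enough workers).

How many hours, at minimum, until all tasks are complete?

Q cannot begin until its own release at hour 2. It runs from hour 2 to 2 + 3 = hour 5.
After Q (finishes hour 5), S can start at hour 5 and finishes at hour 6.
After Q (finishes hour 5), R can start at hour 5 and finishes at hour 10.
T needs all of R (finishes hour 10, plus 3-hour gap → hour 13); Q (finishes hour 5). That puts its earliest start at hour 13; it finishes at 13 + 1 = hour 14.
U needs all of T (finishes hour 14); Q (finishes hour 5). That puts its earliest start at hour 14; it finishes at 14 + 2 = hour 16.
V needs all of U (finishes hour 16, plus 3-hour gap → hour 19); Q (finishes hour 5). That puts its earliest start at hour 19; it finishes at 19 + 1 = hour 20.
P cannot begin until R (finishes hour 10). It runs from hour 10 to 10 + 2 = hour 12.
All tasks are finished once the last one completes. Finish times: P at 12, Q at 5, R at 10, S at 6, T at 14, U at 16, V at 20. The latest is hour 20.

20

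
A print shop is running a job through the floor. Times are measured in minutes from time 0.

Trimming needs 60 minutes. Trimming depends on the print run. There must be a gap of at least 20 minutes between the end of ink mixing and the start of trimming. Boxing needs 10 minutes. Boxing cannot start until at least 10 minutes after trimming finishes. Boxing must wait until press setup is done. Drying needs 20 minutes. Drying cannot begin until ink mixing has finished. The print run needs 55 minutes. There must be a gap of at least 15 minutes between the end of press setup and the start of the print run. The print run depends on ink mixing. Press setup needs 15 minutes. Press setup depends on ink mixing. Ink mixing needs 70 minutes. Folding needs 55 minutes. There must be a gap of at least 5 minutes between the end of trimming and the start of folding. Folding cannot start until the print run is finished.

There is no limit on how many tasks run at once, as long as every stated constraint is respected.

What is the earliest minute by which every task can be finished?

Ink mixing can start immediately at minute 0; it finishes at minute 70.
Drying waits on ink mixing (finishes minute 70), so it starts at minute 70 and finishes at 70 + 20 = minute 90.
After ink mixing (finishes minute 70), press setup can start at minute 70 and finishes at minute 85.
For the print run: press setup (finishes minute 85, plus 15-minute gap → minute 100); ink mixing (finishes minute 70). Taking the maximum gives a start of minute 100, and it finishes at 100 + 55 = minute 155.
For trimming: the print run (finishes minute 155); ink mixing (finishes minute 70, plus 20-minute gap → minute 90). Taking the maximum gives a start of minute 155, and it finishes at 155 + 60 = minute 215.
Boxing has to wait for trimming (finishes minute 215, plus 10-minute gap → minute 225); press setup (finishes minute 85). The latest of these is minute 225, so boxing runs minute 225 to 225 + 10 = minute 235.
Folding has to wait for trimming (finishes minute 215, plus 5-minute gap → minute 220); the print run (finishes minute 155). The latest of these is minute 220, so folding runs minute 220 to 220 + 55 = minute 275.
All tasks are finished once the last one completes. Finish times: Ink mixing at 70, Press setup at 85, The print run at 155, Drying at 90, Trimming at 215, Folding at 275, Boxing at 235. The latest is minute 275.

275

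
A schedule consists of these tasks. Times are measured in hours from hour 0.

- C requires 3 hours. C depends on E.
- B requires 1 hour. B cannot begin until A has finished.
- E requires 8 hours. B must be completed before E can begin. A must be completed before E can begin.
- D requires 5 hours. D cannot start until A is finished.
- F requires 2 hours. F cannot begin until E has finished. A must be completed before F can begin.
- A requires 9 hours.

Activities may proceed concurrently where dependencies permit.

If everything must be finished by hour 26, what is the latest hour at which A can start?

Nothing follows C; the deadline of hour 26 is its only limit. It must start by 26 − 3 = hour 23.
F must finish by hour 26; it takes 2 hours, so it must start by 26 − 2 = hour 24.
E has several dependents: C (must start by hour 23); F (must start by hour 24). The earliest of those limits is hour 23, so E must start by 23 − 8 = hour 15.
Since E (must start by hour 15) depends on it, B must finish by hour 15. Backing off its 1-hour duration gives a latest start of hour 14.
D must finish by hour 26; it takes 5 hours, so it must start by 26 − 5 = hour 21.
A feeds B (must start by hour 14); D (must start by hour 21); E (must start by hour 15); F (must start by hour 24). Taking the minimum, A must finish by hour 14 and start by 14 − 9 = hour 5.

5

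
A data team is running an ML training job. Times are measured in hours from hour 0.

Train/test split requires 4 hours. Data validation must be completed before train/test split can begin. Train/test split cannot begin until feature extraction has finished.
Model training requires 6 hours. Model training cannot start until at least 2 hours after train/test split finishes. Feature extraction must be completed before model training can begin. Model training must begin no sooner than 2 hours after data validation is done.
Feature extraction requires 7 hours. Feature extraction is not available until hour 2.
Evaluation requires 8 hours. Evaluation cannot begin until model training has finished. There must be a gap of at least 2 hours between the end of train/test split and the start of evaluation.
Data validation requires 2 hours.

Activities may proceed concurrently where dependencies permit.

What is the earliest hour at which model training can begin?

After its own release at hour 2, feature extraction can start at hour 2 and finishes at hour 9.
Nothing blocks data validation, so it runs from hour 0 to hour 2.
Train/test split needs all of data validation (finishes hour 2); feature extraction (finishes hour 9). That puts its earliest start at hour 9; it finishes at 9 + 4 = hour 13.
Model training waits on train/test split (finishes hour 13, plus 2-hour gap → hour 15); feature extraction (finishes hour 9); data validation (finishes hour 2, plus 2-hour gap → hour 4). The latest of these is hour 15, which is the earliest model training can start.

15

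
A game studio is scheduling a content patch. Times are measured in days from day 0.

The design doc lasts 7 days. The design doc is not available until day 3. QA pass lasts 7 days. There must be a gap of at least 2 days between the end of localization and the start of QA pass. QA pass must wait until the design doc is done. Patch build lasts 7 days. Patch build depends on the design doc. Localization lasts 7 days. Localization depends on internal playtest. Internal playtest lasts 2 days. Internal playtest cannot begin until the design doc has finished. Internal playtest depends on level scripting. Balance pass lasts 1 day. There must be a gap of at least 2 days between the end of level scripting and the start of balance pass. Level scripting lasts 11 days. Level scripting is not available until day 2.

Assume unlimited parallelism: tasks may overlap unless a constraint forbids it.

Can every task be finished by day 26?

No

Level scripting cannot begin until its own release at day 2. It runs from day 2 to 2 + 11 = day 13.
Balance pass cannot begin until level scripting (finishes day 13, plus 2-day gap → day 15). It runs from day 15 to 15 + 1 = day 16.
The design doc waits on its own release at day 3, so it starts at day 3 and finishes at 3 + 7 = day 10.
Patch build waits on the design doc (finishes day 10), so it starts at day 10 and finishes at 10 + 7 = day 17.
For internal playtest: the design doc (finishes day 10); level scripting (finishes day 13). Taking the maximum gives a start of day 13, and it finishes at 13 + 2 = day 15.
Localization waits on internal playtest (finishes day 15), so it starts at day 15 and finishes at 15 + 7 = day 22.
QA pass needs all of localization (finishes day 22, plus 2-day gap → day 24); the design doc (finishes day 10). That puts its earliest start at day 24; it finishes at 24 + 7 = day 31.
The earliest everything can be done is day 31, which is after the deadline of 26, so it is not possible.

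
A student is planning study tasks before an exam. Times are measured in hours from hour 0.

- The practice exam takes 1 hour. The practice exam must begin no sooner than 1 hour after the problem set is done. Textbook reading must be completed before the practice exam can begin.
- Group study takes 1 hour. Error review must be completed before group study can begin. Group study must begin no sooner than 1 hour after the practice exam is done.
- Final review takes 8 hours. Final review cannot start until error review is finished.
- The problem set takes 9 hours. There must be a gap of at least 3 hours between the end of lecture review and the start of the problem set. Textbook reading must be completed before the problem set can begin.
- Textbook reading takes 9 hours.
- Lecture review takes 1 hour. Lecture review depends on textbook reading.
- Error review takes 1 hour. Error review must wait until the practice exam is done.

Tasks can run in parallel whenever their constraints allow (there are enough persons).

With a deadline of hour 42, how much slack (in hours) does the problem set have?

Textbook reading can start immediately at hour 0; it finishes at hour 9.
Lecture review waits on textbook reading (finishes hour 9), so it starts at hour 9 and finishes at 9 + 1 = hour 10.
For the problem set: lecture review (finishes hour 10, plus 3-hour gap → hour 13); textbook reading (finishes hour 9). Taking the maximum gives a start of hour 13, and it finishes at 13 + 9 = hour 22.

Working backward from the deadline:
Group study has no dependents, so it just needs to finish by hour 42. Starting by 42 − 1 = hour 41 achieves that.
Final review has no dependents, so it just needs to finish by hour 42. Starting by 42 − 8 = hour 34 achieves that.
Error review feeds group study (must start by hour 41); final review (must start by hour 34). Taking the minimum, error review must finish by hour 34 and start by 34 − 1 = hour 33.
For the practice exam: error review (must start by hour 33); group study (must start by hour 41, minus 1-hour gap → hour 40). The most restrictive is hour 33; with a 1-hour duration, the practice exam must start by hour 32.
Since the practice exam (must start by hour 32, minus 1-hour gap → hour 31) depends on it, the problem set must finish by hour 31. Backing off its 9-hour duration gives a latest start of hour 22.
So the problem set can start as early as hour 13 and as late as hour 22, giving 22 − 13 = 9 hours of slack.

9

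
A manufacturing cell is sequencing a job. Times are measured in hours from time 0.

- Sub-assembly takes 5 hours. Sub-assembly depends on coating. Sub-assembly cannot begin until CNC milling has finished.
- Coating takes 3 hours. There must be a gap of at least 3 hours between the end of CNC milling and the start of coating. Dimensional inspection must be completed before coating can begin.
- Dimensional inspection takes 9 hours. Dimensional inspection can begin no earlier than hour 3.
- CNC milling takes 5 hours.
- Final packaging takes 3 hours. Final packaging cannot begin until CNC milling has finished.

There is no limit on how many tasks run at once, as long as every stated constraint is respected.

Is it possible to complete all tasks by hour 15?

No

After its own release at hour 3, dimensional inspection can start at hour 3 and finishes at hour 12.
CNC milling has no prerequisites, so it starts at hour 0 and finishes at hour 5.
Final packaging waits on CNC milling (finishes hour 5), so it starts at hour 5 and finishes at 5 + 3 = hour 8.
Coating has to wait for CNC milling (finishes hour 5, plus 3-hour gap → hour 8); dimensional inspection (finishes hour 12). The latest of these is hour 12, so coating runs hour 12 to 12 + 3 = hour 15.
Sub-assembly needs all of coating (finishes hour 15); CNC milling (finishes hour 5). That puts its earliest start at hour 15; it finishes at 15 + 5 = hour 20.
The earliest everything can be done is hour 20, which is after the deadline of 15, so it is not possible.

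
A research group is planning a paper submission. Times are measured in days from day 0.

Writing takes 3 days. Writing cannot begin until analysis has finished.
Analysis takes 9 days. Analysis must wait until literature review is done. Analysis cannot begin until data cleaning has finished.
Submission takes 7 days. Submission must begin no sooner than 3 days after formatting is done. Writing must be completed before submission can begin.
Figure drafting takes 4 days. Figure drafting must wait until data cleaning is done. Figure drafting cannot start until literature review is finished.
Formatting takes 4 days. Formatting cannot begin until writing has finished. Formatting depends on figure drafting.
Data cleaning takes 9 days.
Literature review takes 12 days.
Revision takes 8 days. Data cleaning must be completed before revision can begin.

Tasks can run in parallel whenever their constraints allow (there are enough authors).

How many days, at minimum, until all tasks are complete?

Data cleaning can start immediately at day 0; it finishes at day 9.
Revision waits on data cleaning (finishes day 9), so it starts at day 9 and finishes at 9 + 8 = day 17.
Nothing blocks literature review, so it runs from day 0 to day 12.
Figure drafting cannot start until data cleaning (finishes day 9); literature review (finishes day 12). The controlling bound is day 12, so figure drafting finishes at 12 + 4 = day 16.
Analysis has to wait for literature review (finishes day 12); data cleaning (finishes day 9). The latest of these is day 12, so analysis runs day 12 to 12 + 9 = day 21.
After analysis (finishes day 21), writing can start at day 21 and finishes at day 24.
Formatting needs all of writing (finishes day 24); figure drafting (finishes day 16). That puts its earliest start at day 24; it finishes at 24 + 4 = day 28.
For submission: formatting (finishes day 28, plus 3-day gap → day 31); writing (finishes day 24). Taking the maximum gives a start of day 31, and it finishes at 31 + 7 = day 38.
All tasks are finished once the last one completes. Finish times: Literature review at 12, Data cleaning at 9, Analysis at 21, Figure drafting at 16, Writing at 24, Revision at 17, Formatting at 28, Submission at 38. The latest is day 38.

38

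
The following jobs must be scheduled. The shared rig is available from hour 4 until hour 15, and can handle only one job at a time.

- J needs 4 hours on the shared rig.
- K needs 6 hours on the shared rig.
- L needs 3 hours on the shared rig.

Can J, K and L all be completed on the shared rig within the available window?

No

The shared rig window is 15 − 4 = 11 hours.
Running back to back, the jobs need 4 + 6 + 3 = 13 hours on the shared rig.
Since 13 > 11, they cannot all fit.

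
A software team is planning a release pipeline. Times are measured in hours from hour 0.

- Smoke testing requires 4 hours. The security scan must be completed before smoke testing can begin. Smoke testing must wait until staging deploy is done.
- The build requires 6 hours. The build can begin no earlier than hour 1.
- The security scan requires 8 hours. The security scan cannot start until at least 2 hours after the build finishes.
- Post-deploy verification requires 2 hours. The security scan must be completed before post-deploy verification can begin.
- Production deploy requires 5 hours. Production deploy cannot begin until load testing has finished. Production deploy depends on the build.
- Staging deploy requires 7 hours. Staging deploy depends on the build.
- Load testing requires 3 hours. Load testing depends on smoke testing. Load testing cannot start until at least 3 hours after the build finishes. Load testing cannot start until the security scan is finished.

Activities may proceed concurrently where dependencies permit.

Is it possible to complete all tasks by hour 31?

After its own release at hour 1, the build can start at hour 1 and finishes at hour 7.
After the build (finishes hour 7), staging deploy can start at hour 7 and finishes at hour 14.
The security scan waits on the build (finishes hour 7, plus 2-hour gap → hour 9), so it starts at hour 9 and finishes at 9 + 8 = hour 17.
After the security scan (finishes hour 17), post-deploy verification can start at hour 17 and finishes at hour 19.
Smoke testing needs all of the security scan (finishes hour 17); staging deploy (finishes hour 14). That puts its earliest start at hour 17; it finishes at 17 + 4 = hour 21.
Load testing cannot start until smoke testing (finishes hour 21); the build (finishes hour 7, plus 3-hour gap → hour 10); the security scan (finishes hour 17). The controlling bound is hour 21, so load testing finishes at 21 + 3 = hour 24.
Production deploy needs all of load testing (finishes hour 24); the build (finishes hour 7). That puts its earliest start at hour 24; it finishes at 24 + 5 = hour 29.
Every task is finished by hour 29, which is no later than the deadline of 31, so the schedule is feasible.

Yes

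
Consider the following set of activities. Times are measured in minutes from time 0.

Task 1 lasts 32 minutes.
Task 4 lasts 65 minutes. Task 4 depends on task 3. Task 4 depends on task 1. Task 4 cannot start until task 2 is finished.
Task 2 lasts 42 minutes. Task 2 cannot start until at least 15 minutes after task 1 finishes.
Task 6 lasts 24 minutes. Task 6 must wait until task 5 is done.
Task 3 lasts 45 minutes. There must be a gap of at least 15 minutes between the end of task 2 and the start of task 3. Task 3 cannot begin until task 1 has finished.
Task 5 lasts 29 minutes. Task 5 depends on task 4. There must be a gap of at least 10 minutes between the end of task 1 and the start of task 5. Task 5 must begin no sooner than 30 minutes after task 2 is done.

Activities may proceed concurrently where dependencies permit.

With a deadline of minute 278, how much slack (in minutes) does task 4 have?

Task 1 has no prerequisites, so it starts at minute 0 and finishes at minute 32.
After task 1 (finishes minute 32, plus 15-minute gap → minute 47), task 2 can start at minute 47 and finishes at minute 89.
For task 3: task 2 (finishes minute 89, plus 15-minute gap → minute 104); task 1 (finishes minute 32). Taking the maximum gives a start of minute 104, and it finishes at 104 + 45 = minute 149.
For task 4: task 3 (finishes minute 149); task 1 (finishes minute 32); task 2 (finishes minute 89). Taking the maximum gives a start of minute 149, and it finishes at 149 + 65 = minute 214.

Working backward from the deadline:
Task 6 must finish by minute 278; it takes 24 minutes, so it must start by 278 − 24 = minute 254.
Task 5 feeds into task 6 (must start by minute 254); so task 5 must finish by minute 254 and therefore start by minute 225.
Task 4 feeds into task 5 (must start by minute 225); so task 4 must finish by minute 225 and therefore start by minute 160.
So task 4 can start as early as minute 149 and as late as minute 160, giving 160 − 149 = 11 minutes of slack.

11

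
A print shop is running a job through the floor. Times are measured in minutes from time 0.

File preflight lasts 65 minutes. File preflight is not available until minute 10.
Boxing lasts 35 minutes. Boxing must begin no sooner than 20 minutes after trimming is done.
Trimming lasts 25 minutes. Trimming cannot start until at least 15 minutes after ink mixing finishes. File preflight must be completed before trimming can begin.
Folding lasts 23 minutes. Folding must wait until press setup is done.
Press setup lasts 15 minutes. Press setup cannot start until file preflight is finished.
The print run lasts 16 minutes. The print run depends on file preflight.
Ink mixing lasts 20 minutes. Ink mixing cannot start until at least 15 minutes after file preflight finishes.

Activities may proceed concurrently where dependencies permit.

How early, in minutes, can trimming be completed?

150

File preflight cannot begin until its own release at minute 10. It runs from minute 10 to 10 + 65 = minute 75.
After file preflight (finishes minute 75, plus 15-minute gap → minute 90), ink mixing can start at minute 90 and finishes at minute 110.
Trimming cannot start until ink mixing (finishes minute 110, plus 15-minute gap → minute 125); file preflight (finishes minute 75). The controlling bound is minute 125, so trimming finishes at 125 + 25 = minute 150.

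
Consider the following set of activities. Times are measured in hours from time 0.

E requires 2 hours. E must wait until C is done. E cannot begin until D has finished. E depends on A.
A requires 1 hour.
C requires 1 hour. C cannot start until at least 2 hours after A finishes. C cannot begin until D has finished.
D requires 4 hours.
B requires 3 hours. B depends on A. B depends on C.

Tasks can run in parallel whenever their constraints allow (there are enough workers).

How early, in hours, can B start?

5

D can start immediately at hour 0; it finishes at hour 4.
A has no prerequisites, so it starts at hour 0 and finishes at hour 1.
C needs all of A (finishes hour 1, plus 2-hour gap → hour 3); D (finishes hour 4). That puts its earliest start at hour 4; it finishes at 4 + 1 = hour 5.
B waits on A (finishes hour 1); C (finishes hour 5). The latest of these is hour 5, which is the earliest B can start.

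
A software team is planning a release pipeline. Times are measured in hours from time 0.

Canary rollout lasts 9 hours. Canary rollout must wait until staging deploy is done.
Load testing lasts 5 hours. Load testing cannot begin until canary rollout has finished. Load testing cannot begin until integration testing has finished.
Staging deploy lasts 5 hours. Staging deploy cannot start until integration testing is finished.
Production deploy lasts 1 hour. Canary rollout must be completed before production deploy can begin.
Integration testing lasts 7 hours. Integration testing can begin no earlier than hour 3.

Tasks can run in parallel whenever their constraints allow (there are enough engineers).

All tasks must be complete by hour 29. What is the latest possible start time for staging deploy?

Load testing has no dependents, so it just needs to finish by hour 29. Starting by 29 − 5 = hour 24 achieves that.
To finish by hour 29, production deploy (duration 1) must start no later than hour 28.
For canary rollout: load testing (must start by hour 24); production deploy (must start by hour 28). The most restrictive is hour 24; with a 9-hour duration, canary rollout must start by hour 15.
Staging deploy has to be done before canary rollout (must start by hour 15). That means finishing by hour 15, i.e. starting by 15 − 5 = hour 10.

10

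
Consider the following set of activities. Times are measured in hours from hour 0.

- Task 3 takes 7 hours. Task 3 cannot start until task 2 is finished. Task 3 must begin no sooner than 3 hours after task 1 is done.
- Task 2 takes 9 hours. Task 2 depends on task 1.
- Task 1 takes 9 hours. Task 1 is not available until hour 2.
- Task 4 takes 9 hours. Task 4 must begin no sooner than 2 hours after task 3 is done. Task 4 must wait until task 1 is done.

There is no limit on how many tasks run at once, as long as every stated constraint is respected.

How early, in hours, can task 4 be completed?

38

Task 1 cannot begin until its own release at hour 2. It runs from hour 2 to 2 + 9 = hour 11.
After task 1 (finishes hour 11), task 2 can start at hour 11 and finishes at hour 20.
Task 3 cannot start until task 2 (finishes hour 20); task 1 (finishes hour 11, plus 3-hour gap → hour 14). The controlling bound is hour 20, so task 3 finishes at 20 + 7 = hour 27.
Task 4 cannot start until task 3 (finishes hour 27, plus 2-hour gap → hour 29); task 1 (finishes hour 11). The controlling bound is hour 29, so task 4 finishes at 29 + 9 = hour 38.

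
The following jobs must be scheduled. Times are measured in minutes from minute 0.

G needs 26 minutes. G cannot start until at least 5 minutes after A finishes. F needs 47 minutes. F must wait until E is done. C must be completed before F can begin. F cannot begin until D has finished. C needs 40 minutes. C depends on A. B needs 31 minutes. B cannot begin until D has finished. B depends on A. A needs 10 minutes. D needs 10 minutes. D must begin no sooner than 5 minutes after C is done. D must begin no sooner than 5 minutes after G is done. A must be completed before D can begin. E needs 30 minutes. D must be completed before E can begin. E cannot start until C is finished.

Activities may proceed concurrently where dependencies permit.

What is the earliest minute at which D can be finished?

65

Nothing blocks A, so it runs from minute 0 to minute 10.
G cannot begin until A (finishes minute 10, plus 5-minute gap → minute 15). It runs from minute 15 to 15 + 26 = minute 41.
C waits on A (finishes minute 10), so it starts at minute 10 and finishes at 10 + 40 = minute 50.
D cannot start until C (finishes minute 50, plus 5-minute gap → minute 55); G (finishes minute 41, plus 5-minute gap → minute 46); A (finishes minute 10). The controlling bound is minute 55, so D finishes at 55 + 10 = minute 65.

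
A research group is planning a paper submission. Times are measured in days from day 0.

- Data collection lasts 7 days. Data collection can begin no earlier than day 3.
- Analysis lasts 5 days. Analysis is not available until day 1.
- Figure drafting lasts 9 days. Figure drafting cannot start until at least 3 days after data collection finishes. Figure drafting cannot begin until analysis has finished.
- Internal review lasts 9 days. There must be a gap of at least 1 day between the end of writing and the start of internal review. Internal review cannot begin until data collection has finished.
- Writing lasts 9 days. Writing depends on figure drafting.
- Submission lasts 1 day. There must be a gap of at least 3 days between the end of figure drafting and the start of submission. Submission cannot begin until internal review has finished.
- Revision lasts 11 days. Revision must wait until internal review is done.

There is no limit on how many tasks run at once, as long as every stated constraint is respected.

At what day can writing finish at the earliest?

31

After its own release at day 1, analysis can start at day 1 and finishes at day 6.
Data collection waits on its own release at day 3, so it starts at day 3 and finishes at 3 + 7 = day 10.
For figure drafting: data collection (finishes day 10, plus 3-day gap → day 13); analysis (finishes day 6). Taking the maximum gives a start of day 13, and it finishes at 13 + 9 = day 22.
After figure drafting (finishes day 22), writing can start at day 22 and finishes at day 31.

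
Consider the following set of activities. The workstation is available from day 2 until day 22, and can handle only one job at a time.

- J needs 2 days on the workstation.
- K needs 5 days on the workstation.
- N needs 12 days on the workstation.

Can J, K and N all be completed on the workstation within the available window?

Yes

The workstation window is 22 − 2 = 20 days.
Running back to back, the jobs need 2 + 5 + 12 = 19 days on the workstation.
Since 19 ≤ 20, they fit within the window.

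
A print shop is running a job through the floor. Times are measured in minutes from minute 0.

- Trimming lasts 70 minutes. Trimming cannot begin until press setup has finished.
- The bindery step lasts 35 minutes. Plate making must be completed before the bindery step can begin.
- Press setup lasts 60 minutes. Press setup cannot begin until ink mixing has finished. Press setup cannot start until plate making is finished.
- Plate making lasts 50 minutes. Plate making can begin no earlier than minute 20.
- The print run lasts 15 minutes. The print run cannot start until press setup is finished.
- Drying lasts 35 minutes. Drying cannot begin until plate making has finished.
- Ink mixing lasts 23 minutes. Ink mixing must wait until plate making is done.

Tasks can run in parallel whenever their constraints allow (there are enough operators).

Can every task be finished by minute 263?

Yes

Plate making cannot begin until its own release at minute 20. It runs from minute 20 to 20 + 50 = minute 70.
After plate making (finishes minute 70), the bindery step can start at minute 70 and finishes at minute 105.
Drying cannot begin until plate making (finishes minute 70). It runs from minute 70 to 70 + 35 = minute 105.
Ink mixing waits on plate making (finishes minute 70), so it starts at minute 70 and finishes at 70 + 23 = minute 93.
Press setup cannot start until ink mixing (finishes minute 93); plate making (finishes minute 70). The controlling bound is minute 93, so press setup finishes at 93 + 60 = minute 153.
After press setup (finishes minute 153), trimming can start at minute 153 and finishes at minute 223.
After press setup (finishes minute 153), the print run can start at minute 153 and finishes at minute 168.
Every task is finished by minute 223, which is no later than the deadline of 263, so the schedule is feasible.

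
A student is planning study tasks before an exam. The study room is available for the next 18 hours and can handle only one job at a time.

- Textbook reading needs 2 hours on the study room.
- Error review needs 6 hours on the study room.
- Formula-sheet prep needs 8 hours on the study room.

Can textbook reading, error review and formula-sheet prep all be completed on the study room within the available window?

Yes

Running back to back, the jobs need 2 + 6 + 8 = 16 hours on the study room.
Since 16 ≤ 18, they fit within the window.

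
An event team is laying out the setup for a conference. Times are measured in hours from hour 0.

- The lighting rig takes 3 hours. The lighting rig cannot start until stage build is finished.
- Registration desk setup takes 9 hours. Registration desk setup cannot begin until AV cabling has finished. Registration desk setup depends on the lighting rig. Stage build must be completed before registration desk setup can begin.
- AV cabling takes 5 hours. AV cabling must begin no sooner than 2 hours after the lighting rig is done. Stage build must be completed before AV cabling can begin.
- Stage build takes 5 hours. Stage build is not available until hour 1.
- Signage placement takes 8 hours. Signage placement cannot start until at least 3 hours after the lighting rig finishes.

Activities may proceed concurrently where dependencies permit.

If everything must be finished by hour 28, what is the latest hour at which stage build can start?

Registration desk setup has no dependents, so it just needs to finish by hour 28. Starting by 28 − 9 = hour 19 achieves that.
AV cabling has to be done before registration desk setup (must start by hour 19). That means finishing by hour 19, i.e. starting by 19 − 5 = hour 14.
To finish by hour 28, signage placement (duration 8) must start no later than hour 20.
The lighting rig must finish in time for AV cabling (must start by hour 14, minus 2-hour gap → hour 12); registration desk setup (must start by hour 19); signage placement (must start by hour 20, minus 3-hour gap → hour 17). The tightest is hour 12, so the lighting rig must start by 12 − 3 = hour 9.
Stage build has several dependents: the lighting rig (must start by hour 9); AV cabling (must start by hour 14); registration desk setup (must start by hour 19). The earliest of those limits is hour 9, so stage build must start by 9 − 5 = hour 4.

4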